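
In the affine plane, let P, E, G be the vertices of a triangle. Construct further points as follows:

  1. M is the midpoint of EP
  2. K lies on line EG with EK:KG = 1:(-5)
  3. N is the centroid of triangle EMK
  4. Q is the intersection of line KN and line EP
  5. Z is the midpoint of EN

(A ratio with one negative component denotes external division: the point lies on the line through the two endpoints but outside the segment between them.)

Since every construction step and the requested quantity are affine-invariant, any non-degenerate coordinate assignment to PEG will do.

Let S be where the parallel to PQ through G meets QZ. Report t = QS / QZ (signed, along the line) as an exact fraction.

Choose coordinates P = (0, 0), E = (1, 0), G = (0, 1).
1. M is the midpoint of EP ⇒ M = (1/2, 0)
2. K lies on line EG with EK:KG = 1:(-5) ⇒ K = (5/4, -1/4)
3. N is the centroid of triangle EMK ⇒ N = (11/12, -1/12)
4. Q is the intersection of line KN and line EP ⇒ Q = (3/4, 0)
5. Z is the midpoint of EN ⇒ Z = (23/24, -1/24)
through G parallel to PQ: direction (3/4, 0); meets QZ at S = (-17/4, 1)
S = Q + t·(Z−Q) with t = -24

t = -24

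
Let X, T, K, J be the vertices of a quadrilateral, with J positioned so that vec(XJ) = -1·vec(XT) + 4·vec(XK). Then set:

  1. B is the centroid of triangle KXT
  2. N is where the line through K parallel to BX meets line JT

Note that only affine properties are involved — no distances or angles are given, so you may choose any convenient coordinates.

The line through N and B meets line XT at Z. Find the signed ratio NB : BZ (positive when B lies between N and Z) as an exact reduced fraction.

Choose coordinates X = (0, 0), T = (1, 0), K = (0, 1), J = (-1, 4).
1. B is the centroid of triangle KXT ⇒ B = (1/3, 1/3)
2. N is where the line through K parallel to BX meets line JT ⇒ N = (1/3, 4/3)
line NB meets XT at Z = (1/3, 0)
B = N + t·(Z−N) with t = 3/4, so NB:BZ = 3/4:1/4

NB:BZ = 3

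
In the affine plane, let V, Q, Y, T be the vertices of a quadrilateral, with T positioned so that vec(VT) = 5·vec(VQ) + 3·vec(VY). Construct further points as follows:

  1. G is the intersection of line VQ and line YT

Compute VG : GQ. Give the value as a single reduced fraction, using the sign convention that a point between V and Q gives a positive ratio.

VG:GQ = -5/7

Set V = (0, 0), Q = (1, 0), Y = (0, 1), T = (5, 3); any affine frame gives the same invariant.
1. G is the intersection of line VQ and line YT ⇒ G = (-5/2, 0)
G = V + t·(Q−V) with t = -5/2, so VG:GQ = t:(1−t) = -5/2:7/2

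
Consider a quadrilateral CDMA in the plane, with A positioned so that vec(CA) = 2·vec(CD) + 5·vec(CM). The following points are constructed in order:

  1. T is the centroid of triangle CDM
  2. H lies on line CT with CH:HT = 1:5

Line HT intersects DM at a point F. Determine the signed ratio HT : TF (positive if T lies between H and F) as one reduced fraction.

Work in coordinates with C = (0, 0), D = (1, 0), M = (0, 1), A = (2, 5).
1. T is the centroid of triangle CDM ⇒ T = (1/3, 1/3)
2. H lies on line CT with CH:HT = 1:5 ⇒ H = (1/18, 1/18)
line HT meets DM at F = (1/2, 1/2)
T = H + t·(F−H) with t = 5/8, so HT:TF = 5/8:3/8

HT:TF = 5/3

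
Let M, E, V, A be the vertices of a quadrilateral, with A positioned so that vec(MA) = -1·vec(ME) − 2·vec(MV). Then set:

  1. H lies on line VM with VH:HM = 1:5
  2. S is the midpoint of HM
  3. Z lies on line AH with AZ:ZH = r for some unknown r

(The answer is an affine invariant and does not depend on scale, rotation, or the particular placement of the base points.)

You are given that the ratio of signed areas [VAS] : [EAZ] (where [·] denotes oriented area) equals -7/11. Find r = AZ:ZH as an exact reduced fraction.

r = 1/3

Work in coordinates with M = (0, 0), E = (1, 0), V = (0, 1), A = (-1, -2).
1. H lies on line VM with VH:HM = 1:5 ⇒ H = (0, 5/6)
2. S is the midpoint of HM ⇒ S = (0, 5/12)
3. With AZ:ZH = r, write λ = r/(r+1) so Z = A + λ·(H−A); Z is affine-linear in λ
Every point depending on Z is an affine combination of Z and λ-independent points, so each such coordinate is linear in λ; the λ² term in each signed area is a multiple of (H−A)×(H−A) = 0, so 2·[VAS] and 2·[EAZ] are each linear in λ. Evaluating at λ=0 and λ=1:
  2·[VAS] = 7/12,   2·[EAZ] = -11/3·λ
So [VAS]:[EAZ] = (7/12) / (-11/3·λ). Setting this equal to -7/11:
  7/12 = -7/11·(-11/3·λ)  ⇒  λ = 1/4
Then r = λ/(1−λ) = (1/4)/(3/4) = 1/3. Check: with r = 1/3, Z = (-3/4, -31/24) and [VAS]:[EAZ] = -7/11 as required.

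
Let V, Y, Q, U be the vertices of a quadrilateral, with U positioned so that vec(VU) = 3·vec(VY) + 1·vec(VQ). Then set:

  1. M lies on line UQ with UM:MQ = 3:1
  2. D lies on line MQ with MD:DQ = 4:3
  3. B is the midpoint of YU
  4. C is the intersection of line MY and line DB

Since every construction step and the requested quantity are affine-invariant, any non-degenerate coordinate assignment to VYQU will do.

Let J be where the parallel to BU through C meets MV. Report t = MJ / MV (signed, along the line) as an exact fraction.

t = 36/145

Assign V = (0, 0), Y = (1, 0), Q = (0, 1), U = (3, 1) — the answer is frame-independent, so this choice is without loss of generality.
1. M lies on line UQ with UM:MQ = 3:1 ⇒ M = (3/4, 1)
2. D lies on line MQ with MD:DQ = 4:3 ⇒ D = (9/28, 1)
3. B is the midpoint of YU ⇒ B = (2, 1/2)
4. C is the intersection of line MY and line DB ⇒ C = (91/116, 25/29)
through C parallel to BU: direction (1, 1/2); meets MV at J = (327/580, 109/145)
J = M + t·(V−M) with t = 36/145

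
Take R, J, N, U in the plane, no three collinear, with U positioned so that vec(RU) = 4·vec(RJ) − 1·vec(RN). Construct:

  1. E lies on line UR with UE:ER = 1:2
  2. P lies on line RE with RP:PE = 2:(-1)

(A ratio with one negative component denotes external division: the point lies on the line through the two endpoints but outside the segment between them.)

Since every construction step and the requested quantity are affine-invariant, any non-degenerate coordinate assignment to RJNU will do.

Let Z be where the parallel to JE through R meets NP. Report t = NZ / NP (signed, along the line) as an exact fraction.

Work in coordinates with R = (0, 0), J = (1, 0), N = (0, 1), U = (4, -1).
1. E lies on line UR with UE:ER = 1:2 ⇒ E = (8/3, -2/3)
2. P lies on line RE with RP:PE = 2:(-1) ⇒ P = (16/3, -4/3)
through R parallel to JE: direction (5/3, -2/3); meets NP at Z = (80/3, -32/3)
Z = N + t·(P−N) with t = 5

t = 5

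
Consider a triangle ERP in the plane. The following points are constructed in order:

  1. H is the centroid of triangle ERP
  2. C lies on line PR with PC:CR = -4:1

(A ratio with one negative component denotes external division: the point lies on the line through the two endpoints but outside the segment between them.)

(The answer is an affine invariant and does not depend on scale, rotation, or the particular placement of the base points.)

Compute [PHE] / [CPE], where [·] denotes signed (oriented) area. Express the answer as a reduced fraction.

Set E = (0, 0), R = (1, 0), P = (0, 1); any affine frame gives the same invariant.
1. H is the centroid of triangle ERP ⇒ H = (1/3, 1/3)
2. C lies on line PR with PC:CR = -4:1 ⇒ C = (4/3, -1/3)
2·[PHE] = -1/3, 2·[CPE] = 4/3
[PHE]:[CPE] = -1/3:4/3 = -1/4

[PHE]:[CPE] = -1/4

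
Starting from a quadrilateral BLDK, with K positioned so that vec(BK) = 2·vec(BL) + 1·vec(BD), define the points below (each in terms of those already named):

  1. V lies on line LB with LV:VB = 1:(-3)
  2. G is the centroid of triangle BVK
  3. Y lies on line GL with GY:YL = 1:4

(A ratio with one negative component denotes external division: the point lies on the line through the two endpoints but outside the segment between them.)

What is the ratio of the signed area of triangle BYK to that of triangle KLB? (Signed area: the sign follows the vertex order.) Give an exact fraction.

[BYK]:[KLB] = -3/5

Choose coordinates B = (0, 0), L = (1, 0), D = (0, 1), K = (2, 1).
1. V lies on line LB with LV:VB = 1:(-3) ⇒ V = (3/2, 0)
2. G is the centroid of triangle BVK ⇒ G = (7/6, 1/3)
3. Y lies on line GL with GY:YL = 1:4 ⇒ Y = (17/15, 4/15)
2·[BYK] = 3/5, 2·[KLB] = -1
[BYK]:[KLB] = 3/5:-1 = -3/5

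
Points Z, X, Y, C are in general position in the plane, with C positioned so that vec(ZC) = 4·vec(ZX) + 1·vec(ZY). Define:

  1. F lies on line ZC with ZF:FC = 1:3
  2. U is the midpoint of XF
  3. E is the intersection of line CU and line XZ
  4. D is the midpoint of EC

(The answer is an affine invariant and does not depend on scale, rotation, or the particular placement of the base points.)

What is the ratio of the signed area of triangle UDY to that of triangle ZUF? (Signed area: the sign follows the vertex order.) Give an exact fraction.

Set Z = (0, 0), X = (1, 0), Y = (0, 1), C = (4, 1); any affine frame gives the same invariant.
1. F lies on line ZC with ZF:FC = 1:3 ⇒ F = (1, 1/4)
2. U is the midpoint of XF ⇒ U = (1, 1/8)
3. E is the intersection of line CU and line XZ ⇒ E = (4/7, 0)
4. D is the midpoint of EC ⇒ D = (16/7, 1/2)
2·[UDY] = 3/2, 2·[ZUF] = 1/8
[UDY]:[ZUF] = 3/2:1/8 = 12

[UDY]:[ZUF] = 12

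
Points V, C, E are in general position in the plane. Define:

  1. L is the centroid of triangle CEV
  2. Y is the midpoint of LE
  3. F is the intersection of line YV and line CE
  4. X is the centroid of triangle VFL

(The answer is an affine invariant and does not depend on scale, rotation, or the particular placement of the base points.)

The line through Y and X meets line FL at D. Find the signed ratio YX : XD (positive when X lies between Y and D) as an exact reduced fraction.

Choose coordinates V = (0, 0), C = (1, 0), E = (0, 1).
1. L is the centroid of triangle CEV ⇒ L = (1/3, 1/3)
2. Y is the midpoint of LE ⇒ Y = (1/6, 2/3)
3. F is the intersection of line YV and line CE ⇒ F = (1/5, 4/5)
4. X is the centroid of triangle VFL ⇒ X = (8/45, 17/45)
line YX meets FL at D = (7/45, 43/45)
X = Y + t·(D−Y) with t = -1, so YX:XD = -1:2

YX:XD = -1/2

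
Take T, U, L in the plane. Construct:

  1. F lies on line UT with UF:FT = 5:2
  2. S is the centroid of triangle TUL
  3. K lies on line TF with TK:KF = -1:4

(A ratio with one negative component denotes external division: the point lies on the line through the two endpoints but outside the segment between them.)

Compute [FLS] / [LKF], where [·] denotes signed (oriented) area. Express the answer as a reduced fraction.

[FLS]:[LKF] = -3/8

Set T = (0, 0), U = (1, 0), L = (0, 1); any affine frame gives the same invariant.
1. F lies on line UT with UF:FT = 5:2 ⇒ F = (2/7, 0)
2. S is the centroid of triangle TUL ⇒ S = (1/3, 1/3)
3. K lies on line TF with TK:KF = -1:4 ⇒ K = (-2/21, 0)
2·[FLS] = -1/7, 2·[LKF] = 8/21
[FLS]:[LKF] = -1/7:8/21 = -3/8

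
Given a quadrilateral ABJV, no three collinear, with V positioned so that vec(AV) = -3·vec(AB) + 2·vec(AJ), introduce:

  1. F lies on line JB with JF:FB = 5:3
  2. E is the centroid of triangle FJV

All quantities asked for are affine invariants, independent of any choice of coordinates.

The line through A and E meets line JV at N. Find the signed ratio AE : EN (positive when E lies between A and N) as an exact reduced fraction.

AE:EN = 31/5

Work in coordinates with A = (0, 0), B = (1, 0), J = (0, 1), V = (-3, 2).
1. F lies on line JB with JF:FB = 5:3 ⇒ F = (5/8, 3/8)
2. E is the centroid of triangle FJV ⇒ E = (-19/24, 9/8)
line AE meets JV at N = (-57/62, 81/62)
E = A + t·(N−A) with t = 31/36, so AE:EN = 31/36:5/36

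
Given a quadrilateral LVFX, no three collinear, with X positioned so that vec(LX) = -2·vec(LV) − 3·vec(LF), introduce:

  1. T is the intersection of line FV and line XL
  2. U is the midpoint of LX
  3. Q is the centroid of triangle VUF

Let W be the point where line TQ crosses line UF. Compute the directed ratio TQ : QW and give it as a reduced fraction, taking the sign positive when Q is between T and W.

Choose coordinates L = (0, 0), V = (1, 0), F = (0, 1), X = (-2, -3).
1. T is the intersection of line FV and line XL ⇒ T = (2/5, 3/5)
2. U is the midpoint of LX ⇒ U = (-1, -3/2)
3. Q is the centroid of triangle VUF ⇒ Q = (0, -1/6)
line TQ meets UF at W = (-2, -4)
Q = T + t·(W−T) with t = 1/6, so TQ:QW = 1/6:5/6

TQ:QW = 1/5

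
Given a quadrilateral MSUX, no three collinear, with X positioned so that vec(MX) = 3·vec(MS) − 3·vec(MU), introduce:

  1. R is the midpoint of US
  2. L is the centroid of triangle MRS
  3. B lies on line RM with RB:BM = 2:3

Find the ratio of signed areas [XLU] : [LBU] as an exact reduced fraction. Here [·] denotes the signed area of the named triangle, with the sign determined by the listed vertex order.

Work in coordinates with M = (0, 0), S = (1, 0), U = (0, 1), X = (3, -3).
1. R is the midpoint of US ⇒ R = (1/2, 1/2)
2. L is the centroid of triangle MRS ⇒ L = (1/2, 1/6)
3. B lies on line RM with RB:BM = 2:3 ⇒ B = (3/10, 3/10)
2·[XLU] = -1/2, 2·[LBU] = -1/10
[XLU]:[LBU] = -1/2:-1/10 = 5

[XLU]:[LBU] = 5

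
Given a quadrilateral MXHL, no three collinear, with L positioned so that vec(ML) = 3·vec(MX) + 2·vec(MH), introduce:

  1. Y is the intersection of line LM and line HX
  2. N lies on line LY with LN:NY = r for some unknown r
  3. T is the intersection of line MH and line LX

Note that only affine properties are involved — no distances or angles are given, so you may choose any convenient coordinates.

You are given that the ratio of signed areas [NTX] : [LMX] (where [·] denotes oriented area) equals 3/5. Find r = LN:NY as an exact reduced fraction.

r = -3

Assign M = (0, 0), X = (1, 0), H = (0, 1), L = (3, 2) — the answer is frame-independent, so this choice is without loss of generality.
1. Y is the intersection of line LM and line HX ⇒ Y = (3/5, 2/5)
2. With LN:NY = r, write λ = r/(r+1) so N = L + λ·(Y−L); N is affine-linear in λ
3. T is the intersection of line MH and line LX ⇒ T = (0, -1)
Every point depending on N is an affine combination of N and λ-independent points, so each such coordinate is linear in λ; the λ² term in each signed area is a multiple of (Y−L)×(Y−L) = 0, so 2·[NTX] and 2·[LMX] are each linear in λ. Evaluating at λ=0 and λ=1:
  2·[NTX] = 4/5·λ,   2·[LMX] = 2
So [NTX]:[LMX] = (4/5·λ) / (2). Setting this equal to 3/5:
  4/5·λ = 3/5·(2)  ⇒  λ = 3/2
Then r = λ/(1−λ) = (3/2)/(-1/2) = -3. Check: with r = -3, N = (-3/5, -2/5) and [NTX]:[LMX] = 3/5 as required.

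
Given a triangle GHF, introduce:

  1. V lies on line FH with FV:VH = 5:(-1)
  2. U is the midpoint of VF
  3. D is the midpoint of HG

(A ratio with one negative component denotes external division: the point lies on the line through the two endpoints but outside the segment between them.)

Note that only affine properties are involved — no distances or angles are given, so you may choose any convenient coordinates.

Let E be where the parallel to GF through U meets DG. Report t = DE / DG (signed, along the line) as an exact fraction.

t = -1/4

Choose coordinates G = (0, 0), H = (1, 0), F = (0, 1).
1. V lies on line FH with FV:VH = 5:(-1) ⇒ V = (5/4, -1/4)
2. U is the midpoint of VF ⇒ U = (5/8, 3/8)
3. D is the midpoint of HG ⇒ D = (1/2, 0)
through U parallel to GF: direction (0, 1); meets DG at E = (5/8, 0)
E = D + t·(G−D) with t = -1/4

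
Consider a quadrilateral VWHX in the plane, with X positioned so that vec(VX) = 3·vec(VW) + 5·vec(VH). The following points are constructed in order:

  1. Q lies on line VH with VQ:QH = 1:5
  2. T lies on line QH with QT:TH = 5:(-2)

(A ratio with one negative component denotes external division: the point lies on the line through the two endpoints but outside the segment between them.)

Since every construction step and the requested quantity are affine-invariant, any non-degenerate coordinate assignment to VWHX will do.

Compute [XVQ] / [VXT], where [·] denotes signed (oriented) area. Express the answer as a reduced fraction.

[XVQ]:[VXT] = -3/28

Set V = (0, 0), W = (1, 0), H = (0, 1), X = (3, 5); any affine frame gives the same invariant.
1. Q lies on line VH with VQ:QH = 1:5 ⇒ Q = (0, 1/6)
2. T lies on line QH with QT:TH = 5:(-2) ⇒ T = (0, 14/9)
2·[XVQ] = -1/2, 2·[VXT] = 14/3
[XVQ]:[VXT] = -1/2:14/3 = -3/28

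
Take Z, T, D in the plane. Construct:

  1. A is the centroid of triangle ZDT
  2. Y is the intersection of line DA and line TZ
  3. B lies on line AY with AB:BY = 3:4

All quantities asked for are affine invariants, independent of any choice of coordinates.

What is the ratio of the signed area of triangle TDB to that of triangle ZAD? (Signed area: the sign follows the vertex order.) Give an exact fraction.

Set Z = (0, 0), T = (1, 0), D = (0, 1); any affine frame gives the same invariant.
1. A is the centroid of triangle ZDT ⇒ A = (1/3, 1/3)
2. Y is the intersection of line DA and line TZ ⇒ Y = (1/2, 0)
3. B lies on line AY with AB:BY = 3:4 ⇒ B = (17/42, 4/21)
2·[TDB] = 17/42, 2·[ZAD] = 1/3
[TDB]:[ZAD] = 17/42:1/3 = 17/14

[TDB]:[ZAD] = 17/14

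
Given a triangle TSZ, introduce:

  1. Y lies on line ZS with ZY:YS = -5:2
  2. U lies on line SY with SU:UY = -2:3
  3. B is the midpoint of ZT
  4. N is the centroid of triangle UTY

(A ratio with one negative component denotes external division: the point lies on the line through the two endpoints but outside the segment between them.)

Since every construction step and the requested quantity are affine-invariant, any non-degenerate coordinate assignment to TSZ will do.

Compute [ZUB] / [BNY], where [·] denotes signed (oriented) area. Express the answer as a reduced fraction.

Choose coordinates T = (0, 0), S = (1, 0), Z = (0, 1).
1. Y lies on line ZS with ZY:YS = -5:2 ⇒ Y = (5/3, -2/3)
2. U lies on line SY with SU:UY = -2:3 ⇒ U = (-1/3, 4/3)
3. B is the midpoint of ZT ⇒ B = (0, 1/2)
4. N is the centroid of triangle UTY ⇒ N = (4/9, 2/9)
2·[ZUB] = 1/6, 2·[BNY] = -1/18
[ZUB]:[BNY] = 1/6:-1/18 = -3

[ZUB]:[BNY] = -3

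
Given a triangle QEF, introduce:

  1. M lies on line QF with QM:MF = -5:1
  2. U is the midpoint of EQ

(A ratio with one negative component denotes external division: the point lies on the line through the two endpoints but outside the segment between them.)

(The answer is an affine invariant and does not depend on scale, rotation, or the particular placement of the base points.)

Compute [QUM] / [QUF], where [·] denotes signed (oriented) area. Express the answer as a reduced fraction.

Assign Q = (0, 0), E = (1, 0), F = (0, 1) — the answer is frame-independent, so this choice is without loss of generality.
1. M lies on line QF with QM:MF = -5:1 ⇒ M = (0, 5/4)
2. U is the midpoint of EQ ⇒ U = (1/2, 0)
2·[QUM] = 5/8, 2·[QUF] = 1/2
[QUM]:[QUF] = 5/8:1/2 = 5/4

[QUM]:[QUF] = 5/4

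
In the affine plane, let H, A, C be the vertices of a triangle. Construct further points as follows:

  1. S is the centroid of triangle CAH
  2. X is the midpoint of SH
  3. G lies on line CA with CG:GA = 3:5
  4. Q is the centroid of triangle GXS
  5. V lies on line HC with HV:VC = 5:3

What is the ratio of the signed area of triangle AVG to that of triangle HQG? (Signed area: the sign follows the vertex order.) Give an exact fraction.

Choose coordinates H = (0, 0), A = (1, 0), C = (0, 1).
1. S is the centroid of triangle CAH ⇒ S = (1/3, 1/3)
2. X is the midpoint of SH ⇒ X = (1/6, 1/6)
3. G lies on line CA with CG:GA = 3:5 ⇒ G = (3/8, 5/8)
4. Q is the centroid of triangle GXS ⇒ Q = (7/24, 3/8)
5. V lies on line HC with HV:VC = 5:3 ⇒ V = (0, 5/8)
2·[AVG] = -15/64, 2·[HQG] = 1/24
[AVG]:[HQG] = -15/64:1/24 = -45/8

[AVG]:[HQG] = -45/8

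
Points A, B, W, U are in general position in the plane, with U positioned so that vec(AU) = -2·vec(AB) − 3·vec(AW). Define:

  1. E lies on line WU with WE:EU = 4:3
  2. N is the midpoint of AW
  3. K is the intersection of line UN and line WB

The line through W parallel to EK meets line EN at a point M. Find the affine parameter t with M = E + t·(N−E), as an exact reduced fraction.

Work in coordinates with A = (0, 0), B = (1, 0), W = (0, 1), U = (-2, -3).
1. E lies on line WU with WE:EU = 4:3 ⇒ E = (-8/7, -9/7)
2. N is the midpoint of AW ⇒ N = (0, 1/2)
3. K is the intersection of line UN and line WB ⇒ K = (2/11, 9/11)
through W parallel to EK: direction (102/77, 162/77); meets EN at M = (-136/7, -209/7)
M = E + t·(N−E) with t = -16

t = -16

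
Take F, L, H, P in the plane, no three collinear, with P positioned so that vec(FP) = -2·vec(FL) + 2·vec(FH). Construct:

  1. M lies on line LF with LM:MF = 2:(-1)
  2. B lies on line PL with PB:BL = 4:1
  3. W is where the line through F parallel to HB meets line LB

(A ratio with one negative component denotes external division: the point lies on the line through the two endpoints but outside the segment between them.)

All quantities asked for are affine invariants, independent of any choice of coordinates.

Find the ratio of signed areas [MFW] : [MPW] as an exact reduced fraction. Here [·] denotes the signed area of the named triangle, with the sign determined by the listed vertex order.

Work in coordinates with F = (0, 0), L = (1, 0), H = (0, 1), P = (-2, 2).
1. M lies on line LF with LM:MF = 2:(-1) ⇒ M = (-1, 0)
2. B lies on line PL with PB:BL = 4:1 ⇒ B = (2/5, 2/5)
3. W is where the line through F parallel to HB meets line LB ⇒ W = (-4/5, 6/5)
2·[MFW] = 6/5, 2·[MPW] = -8/5
[MFW]:[MPW] = 6/5:-8/5 = -3/4

[MFW]:[MPW] = -3/4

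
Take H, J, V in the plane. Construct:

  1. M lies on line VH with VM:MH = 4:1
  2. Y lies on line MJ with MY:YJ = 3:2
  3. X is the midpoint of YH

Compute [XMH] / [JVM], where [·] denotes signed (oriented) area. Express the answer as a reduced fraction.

[XMH]:[JVM] = 3/40

Set H = (0, 0), J = (1, 0), V = (0, 1); any affine frame gives the same invariant.
1. M lies on line VH with VM:MH = 4:1 ⇒ M = (0, 1/5)
2. Y lies on line MJ with MY:YJ = 3:2 ⇒ Y = (3/5, 2/25)
3. X is the midpoint of YH ⇒ X = (3/10, 1/25)
2·[XMH] = 3/50, 2·[JVM] = 4/5
[XMH]:[JVM] = 3/50:4/5 = 3/40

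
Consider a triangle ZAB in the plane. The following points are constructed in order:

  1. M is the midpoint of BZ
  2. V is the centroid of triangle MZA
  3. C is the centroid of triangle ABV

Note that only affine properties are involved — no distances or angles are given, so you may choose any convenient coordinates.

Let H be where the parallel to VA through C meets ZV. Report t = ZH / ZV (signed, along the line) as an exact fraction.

Set Z = (0, 0), A = (1, 0), B = (0, 1); any affine frame gives the same invariant.
1. M is the midpoint of BZ ⇒ M = (0, 1/2)
2. V is the centroid of triangle MZA ⇒ V = (1/3, 1/6)
3. C is the centroid of triangle ABV ⇒ C = (4/9, 7/18)
through C parallel to VA: direction (2/3, -1/6); meets ZV at H = (2/3, 1/3)
H = Z + t·(V−Z) with t = 2

t = 2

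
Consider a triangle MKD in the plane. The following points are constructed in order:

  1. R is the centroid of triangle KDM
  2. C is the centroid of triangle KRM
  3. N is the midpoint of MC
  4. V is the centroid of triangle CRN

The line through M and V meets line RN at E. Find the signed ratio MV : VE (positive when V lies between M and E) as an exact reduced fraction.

Work in coordinates with M = (0, 0), K = (1, 0), D = (0, 1).
1. R is the centroid of triangle KDM ⇒ R = (1/3, 1/3)
2. C is the centroid of triangle KRM ⇒ C = (4/9, 1/9)
3. N is the midpoint of MC ⇒ N = (2/9, 1/18)
4. V is the centroid of triangle CRN ⇒ V = (1/3, 1/6)
line MV meets RN at E = (1/4, 1/8)
V = M + t·(E−M) with t = 4/3, so MV:VE = 4/3:-1/3

MV:VE = -4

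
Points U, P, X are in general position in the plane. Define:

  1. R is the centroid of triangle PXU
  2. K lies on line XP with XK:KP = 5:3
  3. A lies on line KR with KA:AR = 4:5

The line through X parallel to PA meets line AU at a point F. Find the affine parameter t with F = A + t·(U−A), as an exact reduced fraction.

Assign U = (0, 0), P = (1, 0), X = (0, 1) — the answer is frame-independent, so this choice is without loss of generality.
1. R is the centroid of triangle PXU ⇒ R = (1/3, 1/3)
2. K lies on line XP with XK:KP = 5:3 ⇒ K = (5/8, 3/8)
3. A lies on line KR with KA:AR = 4:5 ⇒ A = (107/216, 77/216)
through X parallel to PA: direction (-109/216, 77/216); meets AU at F = (11663/16632, 109/216)
F = A + t·(U−A) with t = -32/77

t = -32/77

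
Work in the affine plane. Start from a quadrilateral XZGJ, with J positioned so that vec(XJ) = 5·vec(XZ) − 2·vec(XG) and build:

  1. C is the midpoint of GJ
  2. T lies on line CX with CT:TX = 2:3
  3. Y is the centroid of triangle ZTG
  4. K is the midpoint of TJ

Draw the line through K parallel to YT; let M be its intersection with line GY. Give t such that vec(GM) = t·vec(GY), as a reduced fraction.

Set X = (0, 0), Z = (1, 0), G = (0, 1), J = (5, -2); any affine frame gives the same invariant.
1. C is the midpoint of GJ ⇒ C = (5/2, -1/2)
2. T lies on line CX with CT:TX = 2:3 ⇒ T = (3/2, -3/10)
3. Y is the centroid of triangle ZTG ⇒ Y = (5/6, 7/30)
4. K is the midpoint of TJ ⇒ K = (13/4, -23/20)
through K parallel to YT: direction (2/3, -8/15); meets GY at M = (-15/4, 89/20)
M = G + t·(Y−G) with t = -9/2

t = -9/2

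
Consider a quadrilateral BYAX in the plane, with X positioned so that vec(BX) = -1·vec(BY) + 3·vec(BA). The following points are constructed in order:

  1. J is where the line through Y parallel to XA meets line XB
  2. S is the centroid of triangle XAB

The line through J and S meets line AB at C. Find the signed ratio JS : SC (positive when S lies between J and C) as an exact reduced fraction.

JS:SC = 5

Choose coordinates B = (0, 0), Y = (1, 0), A = (0, 1), X = (-1, 3).
1. J is where the line through Y parallel to XA meets line XB ⇒ J = (-2, 6)
2. S is the centroid of triangle XAB ⇒ S = (-1/3, 4/3)
line JS meets AB at C = (0, 2/5)
S = J + t·(C−J) with t = 5/6, so JS:SC = 5/6:1/6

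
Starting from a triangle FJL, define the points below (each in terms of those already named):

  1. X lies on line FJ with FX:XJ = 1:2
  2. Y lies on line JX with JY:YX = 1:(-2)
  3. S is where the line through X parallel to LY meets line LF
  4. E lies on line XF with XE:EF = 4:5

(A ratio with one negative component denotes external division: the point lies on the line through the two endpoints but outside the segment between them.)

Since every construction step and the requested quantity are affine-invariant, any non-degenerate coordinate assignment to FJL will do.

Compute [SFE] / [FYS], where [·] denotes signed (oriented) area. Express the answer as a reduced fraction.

Set F = (0, 0), J = (1, 0), L = (0, 1); any affine frame gives the same invariant.
1. X lies on line FJ with FX:XJ = 1:2 ⇒ X = (1/3, 0)
2. Y lies on line JX with JY:YX = 1:(-2) ⇒ Y = (5/3, 0)
3. S is where the line through X parallel to LY meets line LF ⇒ S = (0, 1/5)
4. E lies on line XF with XE:EF = 4:5 ⇒ E = (5/27, 0)
2·[SFE] = 1/27, 2·[FYS] = 1/3
[SFE]:[FYS] = 1/27:1/3 = 1/9

[SFE]:[FYS] = 1/9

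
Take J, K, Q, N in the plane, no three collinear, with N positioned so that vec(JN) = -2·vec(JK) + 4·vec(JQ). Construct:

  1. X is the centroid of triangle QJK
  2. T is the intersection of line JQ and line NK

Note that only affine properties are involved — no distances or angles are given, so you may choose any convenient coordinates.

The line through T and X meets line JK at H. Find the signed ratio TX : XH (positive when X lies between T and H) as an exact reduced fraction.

TX:XH = 3

Choose coordinates J = (0, 0), K = (1, 0), Q = (0, 1), N = (-2, 4).
1. X is the centroid of triangle QJK ⇒ X = (1/3, 1/3)
2. T is the intersection of line JQ and line NK ⇒ T = (0, 4/3)
line TX meets JK at H = (4/9, 0)
X = T + t·(H−T) with t = 3/4, so TX:XH = 3/4:1/4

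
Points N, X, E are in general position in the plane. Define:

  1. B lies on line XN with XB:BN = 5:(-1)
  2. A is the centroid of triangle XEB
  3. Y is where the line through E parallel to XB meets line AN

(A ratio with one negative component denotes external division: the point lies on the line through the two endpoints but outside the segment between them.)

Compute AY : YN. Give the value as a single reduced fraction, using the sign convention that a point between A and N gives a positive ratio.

AY:YN = -2/3

Assign N = (0, 0), X = (1, 0), E = (0, 1) — the answer is frame-independent, so this choice is without loss of generality.
1. B lies on line XN with XB:BN = 5:(-1) ⇒ B = (-1/4, 0)
2. A is the centroid of triangle XEB ⇒ A = (1/4, 1/3)
3. Y is where the line through E parallel to XB meets line AN ⇒ Y = (3/4, 1)
Y = A + t·(N−A) with t = -2, so AY:YN = t:(1−t) = -2:3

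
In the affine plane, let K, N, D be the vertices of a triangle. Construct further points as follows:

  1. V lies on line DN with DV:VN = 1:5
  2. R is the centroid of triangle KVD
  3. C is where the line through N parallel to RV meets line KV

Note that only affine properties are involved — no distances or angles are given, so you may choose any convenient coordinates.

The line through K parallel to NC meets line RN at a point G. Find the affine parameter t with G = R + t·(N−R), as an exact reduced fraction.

Work in coordinates with K = (0, 0), N = (1, 0), D = (0, 1).
1. V lies on line DN with DV:VN = 1:5 ⇒ V = (1/6, 5/6)
2. R is the centroid of triangle KVD ⇒ R = (1/18, 11/18)
3. C is where the line through N parallel to RV meets line KV ⇒ C = (-2/3, -10/3)
through K parallel to NC: direction (-5/3, -10/3); meets RN at G = (11/45, 22/45)
G = R + t·(N−R) with t = 1/5

t = 1/5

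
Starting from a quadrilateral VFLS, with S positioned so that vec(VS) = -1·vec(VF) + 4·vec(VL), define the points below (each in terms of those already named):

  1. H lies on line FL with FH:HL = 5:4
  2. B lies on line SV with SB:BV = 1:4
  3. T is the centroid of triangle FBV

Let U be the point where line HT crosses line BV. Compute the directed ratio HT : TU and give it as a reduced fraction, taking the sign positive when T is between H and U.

Set V = (0, 0), F = (1, 0), L = (0, 1), S = (-1, 4); any affine frame gives the same invariant.
1. H lies on line FL with FH:HL = 5:4 ⇒ H = (4/9, 5/9)
2. B lies on line SV with SB:BV = 1:4 ⇒ B = (-4/5, 16/5)
3. T is the centroid of triangle FBV ⇒ T = (1/15, 16/15)
line HT meets BV at U = (-59/135, 236/135)
T = H + t·(U−H) with t = 3/7, so HT:TU = 3/7:4/7

HT:TU = 3/4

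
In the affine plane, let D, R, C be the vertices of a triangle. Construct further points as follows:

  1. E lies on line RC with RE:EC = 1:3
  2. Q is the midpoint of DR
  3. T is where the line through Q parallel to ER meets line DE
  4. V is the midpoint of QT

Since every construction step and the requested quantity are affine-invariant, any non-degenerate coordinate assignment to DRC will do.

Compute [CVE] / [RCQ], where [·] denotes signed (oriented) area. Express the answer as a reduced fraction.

Work in coordinates with D = (0, 0), R = (1, 0), C = (0, 1).
1. E lies on line RC with RE:EC = 1:3 ⇒ E = (3/4, 1/4)
2. Q is the midpoint of DR ⇒ Q = (1/2, 0)
3. T is where the line through Q parallel to ER meets line DE ⇒ T = (3/8, 1/8)
4. V is the midpoint of QT ⇒ V = (7/16, 1/16)
2·[CVE] = 3/8, 2·[RCQ] = 1/2
[CVE]:[RCQ] = 3/8:1/2 = 3/4

[CVE]:[RCQ] = 3/4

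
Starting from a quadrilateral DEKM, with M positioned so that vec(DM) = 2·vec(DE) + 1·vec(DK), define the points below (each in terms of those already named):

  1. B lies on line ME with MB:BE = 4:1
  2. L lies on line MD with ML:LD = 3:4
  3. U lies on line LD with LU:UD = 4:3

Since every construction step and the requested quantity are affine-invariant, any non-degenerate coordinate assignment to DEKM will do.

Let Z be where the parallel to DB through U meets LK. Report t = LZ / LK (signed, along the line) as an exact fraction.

t = -32/91

Assign D = (0, 0), E = (1, 0), K = (0, 1), M = (2, 1) — the answer is frame-independent, so this choice is without loss of generality.
1. B lies on line ME with MB:BE = 4:1 ⇒ B = (6/5, 1/5)
2. L lies on line MD with ML:LD = 3:4 ⇒ L = (8/7, 4/7)
3. U lies on line LD with LU:UD = 4:3 ⇒ U = (24/49, 12/49)
through U parallel to DB: direction (6/5, 1/5); meets LK at Z = (984/637, 268/637)
Z = L + t·(K−L) with t = -32/91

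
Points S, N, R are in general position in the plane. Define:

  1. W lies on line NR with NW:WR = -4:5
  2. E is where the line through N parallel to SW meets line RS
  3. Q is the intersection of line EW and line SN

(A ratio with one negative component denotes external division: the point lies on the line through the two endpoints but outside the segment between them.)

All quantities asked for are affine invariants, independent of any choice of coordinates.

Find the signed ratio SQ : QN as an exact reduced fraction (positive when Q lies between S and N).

SQ:QN = 5

Work in coordinates with S = (0, 0), N = (1, 0), R = (0, 1).
1. W lies on line NR with NW:WR = -4:5 ⇒ W = (5, -4)
2. E is where the line through N parallel to SW meets line RS ⇒ E = (0, 4/5)
3. Q is the intersection of line EW and line SN ⇒ Q = (5/6, 0)
Q = S + t·(N−S) with t = 5/6, so SQ:QN = t:(1−t) = 5/6:1/6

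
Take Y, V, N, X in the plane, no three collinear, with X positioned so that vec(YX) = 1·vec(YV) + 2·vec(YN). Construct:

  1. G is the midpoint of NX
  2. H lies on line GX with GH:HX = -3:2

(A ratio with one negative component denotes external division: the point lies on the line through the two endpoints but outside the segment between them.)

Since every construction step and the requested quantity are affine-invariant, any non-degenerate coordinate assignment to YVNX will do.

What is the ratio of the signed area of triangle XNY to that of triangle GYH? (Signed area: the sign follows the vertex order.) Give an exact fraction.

Choose coordinates Y = (0, 0), V = (1, 0), N = (0, 1), X = (1, 2).
1. G is the midpoint of NX ⇒ G = (1/2, 3/2)
2. H lies on line GX with GH:HX = -3:2 ⇒ H = (2, 3)
2·[XNY] = 1, 2·[GYH] = 3/2
[XNY]:[GYH] = 1:3/2 = 2/3

[XNY]:[GYH] = 2/3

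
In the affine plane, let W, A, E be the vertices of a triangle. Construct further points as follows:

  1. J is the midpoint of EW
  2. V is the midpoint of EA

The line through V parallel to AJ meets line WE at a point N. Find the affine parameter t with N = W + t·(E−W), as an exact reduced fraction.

t = 3/4

Work in coordinates with W = (0, 0), A = (1, 0), E = (0, 1).
1. J is the midpoint of EW ⇒ J = (0, 1/2)
2. V is the midpoint of EA ⇒ V = (1/2, 1/2)
through V parallel to AJ: direction (-1, 1/2); meets WE at N = (0, 3/4)
N = W + t·(E−W) with t = 3/4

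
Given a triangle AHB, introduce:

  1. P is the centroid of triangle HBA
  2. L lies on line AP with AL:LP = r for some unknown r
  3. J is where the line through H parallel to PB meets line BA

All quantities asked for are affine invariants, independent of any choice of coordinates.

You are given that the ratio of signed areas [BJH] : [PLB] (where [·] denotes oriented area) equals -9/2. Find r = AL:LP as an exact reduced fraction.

Choose coordinates A = (0, 0), H = (1, 0), B = (0, 1).
1. P is the centroid of triangle HBA ⇒ P = (1/3, 1/3)
2. With AL:LP = r, write λ = r/(r+1) so L = A + λ·(P−A); L is affine-linear in λ
3. J is where the line through H parallel to PB meets line BA ⇒ J = (0, 2)
Every point depending on L is an affine combination of L and λ-independent points, so each such coordinate is linear in λ; the λ² term in each signed area is a multiple of (P−A)×(P−A) = 0, so 2·[BJH] and 2·[PLB] are each linear in λ. Evaluating at λ=0 and λ=1:
  2·[BJH] = -1,   2·[PLB] = 1/3·λ − 1/3
So [BJH]:[PLB] = (-1) / (1/3·λ − 1/3). Setting this equal to -9/2:
  -1 = -9/2·(1/3·λ − 1/3)  ⇒  λ = 5/3
Then r = λ/(1−λ) = (5/3)/(-2/3) = -5/2. Check: with r = -5/2, L = (5/9, 5/9) and [BJH]:[PLB] = -9/2 as required.

r = -5/2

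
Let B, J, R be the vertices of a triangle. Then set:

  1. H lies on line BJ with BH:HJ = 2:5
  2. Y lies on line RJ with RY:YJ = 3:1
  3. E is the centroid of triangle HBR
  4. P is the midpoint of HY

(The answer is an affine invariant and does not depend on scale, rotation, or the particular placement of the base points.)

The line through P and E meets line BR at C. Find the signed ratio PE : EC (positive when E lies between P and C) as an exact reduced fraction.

Assign B = (0, 0), J = (1, 0), R = (0, 1) — the answer is frame-independent, so this choice is without loss of generality.
1. H lies on line BJ with BH:HJ = 2:5 ⇒ H = (2/7, 0)
2. Y lies on line RJ with RY:YJ = 3:1 ⇒ Y = (3/4, 1/4)
3. E is the centroid of triangle HBR ⇒ E = (2/21, 1/3)
4. P is the midpoint of HY ⇒ P = (29/56, 1/8)
line PE meets BR at C = (0, 27/71)
E = P + t·(C−P) with t = 71/87, so PE:EC = 71/87:16/87

PE:EC = 71/16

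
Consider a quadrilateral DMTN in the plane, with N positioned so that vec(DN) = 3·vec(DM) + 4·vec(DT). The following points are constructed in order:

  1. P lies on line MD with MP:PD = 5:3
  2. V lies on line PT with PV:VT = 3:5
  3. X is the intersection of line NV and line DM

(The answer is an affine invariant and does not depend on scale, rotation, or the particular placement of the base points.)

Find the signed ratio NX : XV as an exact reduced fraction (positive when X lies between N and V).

NX:XV = -32/3

Choose coordinates D = (0, 0), M = (1, 0), T = (0, 1), N = (3, 4).
1. P lies on line MD with MP:PD = 5:3 ⇒ P = (3/8, 0)
2. V lies on line PT with PV:VT = 3:5 ⇒ V = (15/64, 3/8)
3. X is the intersection of line NV and line DM ⇒ X = (-3/58, 0)
X = N + t·(V−N) with t = 32/29, so NX:XV = t:(1−t) = 32/29:-3/29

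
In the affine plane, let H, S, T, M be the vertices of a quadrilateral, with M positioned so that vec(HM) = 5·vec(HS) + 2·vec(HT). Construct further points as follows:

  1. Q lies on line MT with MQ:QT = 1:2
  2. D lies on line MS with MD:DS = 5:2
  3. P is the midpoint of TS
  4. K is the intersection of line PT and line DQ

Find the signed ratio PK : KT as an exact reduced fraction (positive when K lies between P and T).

PK:KT = -3/5

Work in coordinates with H = (0, 0), S = (1, 0), T = (0, 1), M = (5, 2).
1. Q lies on line MT with MQ:QT = 1:2 ⇒ Q = (10/3, 5/3)
2. D lies on line MS with MD:DS = 5:2 ⇒ D = (15/7, 4/7)
3. P is the midpoint of TS ⇒ P = (1/2, 1/2)
4. K is the intersection of line PT and line DQ ⇒ K = (5/4, -1/4)
K = P + t·(T−P) with t = -3/2, so PK:KT = t:(1−t) = -3/2:5/2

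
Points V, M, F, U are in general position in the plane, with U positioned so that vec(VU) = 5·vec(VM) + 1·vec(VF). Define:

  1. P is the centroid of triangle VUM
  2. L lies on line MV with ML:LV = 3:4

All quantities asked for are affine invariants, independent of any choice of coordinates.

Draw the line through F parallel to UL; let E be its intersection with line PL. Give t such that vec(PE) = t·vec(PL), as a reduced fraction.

t = -104

Assign V = (0, 0), M = (1, 0), F = (0, 1), U = (5, 1) — the answer is frame-independent, so this choice is without loss of generality.
1. P is the centroid of triangle VUM ⇒ P = (2, 1/3)
2. L lies on line MV with ML:LV = 3:4 ⇒ L = (4/7, 0)
through F parallel to UL: direction (-31/7, -1); meets PL at E = (1054/7, 35)
E = P + t·(L−P) with t = -104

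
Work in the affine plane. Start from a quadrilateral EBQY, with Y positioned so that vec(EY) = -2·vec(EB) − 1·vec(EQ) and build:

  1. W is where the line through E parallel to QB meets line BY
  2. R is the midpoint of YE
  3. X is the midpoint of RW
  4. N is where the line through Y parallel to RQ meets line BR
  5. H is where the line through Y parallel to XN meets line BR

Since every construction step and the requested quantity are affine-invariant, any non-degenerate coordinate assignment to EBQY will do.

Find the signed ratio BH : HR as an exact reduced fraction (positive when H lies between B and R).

Work in coordinates with E = (0, 0), B = (1, 0), Q = (0, 1), Y = (-2, -1).
1. W is where the line through E parallel to QB meets line BY ⇒ W = (1/4, -1/4)
2. R is the midpoint of YE ⇒ R = (-1, -1/2)
3. X is the midpoint of RW ⇒ X = (-3/8, -3/8)
4. N is where the line through Y parallel to RQ meets line BR ⇒ N = (-9/5, -7/10)
5. H is where the line through Y parallel to XN meets line BR ⇒ H = (-67/5, -18/5)
H = B + t·(R−B) with t = 36/5, so BH:HR = t:(1−t) = 36/5:-31/5

BH:HR = -36/31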